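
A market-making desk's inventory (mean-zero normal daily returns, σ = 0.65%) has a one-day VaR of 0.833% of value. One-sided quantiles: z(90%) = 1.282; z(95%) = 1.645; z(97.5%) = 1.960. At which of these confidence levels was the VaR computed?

Implied z = VaR/σ = 0.833 / 0.65 = 1.282.
This matches z(90%) = 1.282.

90%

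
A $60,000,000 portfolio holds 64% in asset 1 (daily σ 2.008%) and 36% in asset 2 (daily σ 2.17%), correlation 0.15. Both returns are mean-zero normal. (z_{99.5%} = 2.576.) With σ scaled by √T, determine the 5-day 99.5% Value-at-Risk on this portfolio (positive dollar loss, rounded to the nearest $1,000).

σ_p = √(0.64²·2.008² + 0.36²·2.17² + 2·0.15·0.64·0.36·2.008·2.17) = 1.601%.
σ_{5d} = 1.601% × √5 = 3.580%.
VaR = 2.576 × 3.580% = 9.222%; on $60,000,000 that is $5,533,200.

$5,533,000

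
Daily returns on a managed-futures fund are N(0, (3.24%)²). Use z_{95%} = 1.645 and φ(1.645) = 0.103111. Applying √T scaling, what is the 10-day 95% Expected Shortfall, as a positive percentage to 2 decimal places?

21.13%

σ_{10d} = 3.24% × √10 = 10.246%.
ES multiplier = φ(z)/(1−α) = 0.103111/0.05 = 2.062.
ES = 10.246% × 2.062 = 21.127%.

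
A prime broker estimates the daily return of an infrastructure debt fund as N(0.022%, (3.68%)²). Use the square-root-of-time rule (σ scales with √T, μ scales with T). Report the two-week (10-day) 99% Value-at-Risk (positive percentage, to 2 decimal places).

At 99%, z = 2.326.
σ_{10d} = 3.68% × √10 = 11.637%; μ_{10d} = 10 × 0.022% = 0.220%.
VaR = −(0.220%) + 2.326 × 11.637% = 26.848%.

26.85%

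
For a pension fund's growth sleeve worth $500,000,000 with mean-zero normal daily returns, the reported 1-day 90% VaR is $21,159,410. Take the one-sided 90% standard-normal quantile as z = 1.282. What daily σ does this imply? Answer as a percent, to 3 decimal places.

3.301%

VaR as a fraction: $21,159,410 / $500,000,000 = 4.232%.
σ = VaR / z = 4.232% / 1.282 = 3.301%.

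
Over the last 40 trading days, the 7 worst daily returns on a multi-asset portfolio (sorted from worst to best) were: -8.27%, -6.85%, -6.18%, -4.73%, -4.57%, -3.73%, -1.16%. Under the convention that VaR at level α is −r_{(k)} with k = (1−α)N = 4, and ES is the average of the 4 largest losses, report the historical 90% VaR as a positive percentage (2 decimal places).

k = 4; the 4th lowest return is -4.73%, so VaR = 4.73%.

4.73%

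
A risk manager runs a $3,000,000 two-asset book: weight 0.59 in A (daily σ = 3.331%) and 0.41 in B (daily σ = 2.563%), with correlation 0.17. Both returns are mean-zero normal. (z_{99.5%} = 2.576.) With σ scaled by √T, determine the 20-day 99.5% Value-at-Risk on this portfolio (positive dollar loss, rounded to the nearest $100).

σ_p = √(0.59²·3.331² + 0.41²·2.563² + 2·0.17·0.59·0.41·3.331·2.563) = 2.381%.
σ_{20d} = 2.381% × √20 = 10.648%.
VaR = 2.576 × 10.648% = 27.429%; on $3,000,000 that is $822,870.

$822,900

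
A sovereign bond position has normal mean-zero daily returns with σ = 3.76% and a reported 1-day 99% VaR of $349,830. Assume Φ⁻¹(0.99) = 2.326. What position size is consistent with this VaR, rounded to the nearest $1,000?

$4,000,000

VaR as a fraction of value: z·σ = 2.326 × 3.76% = 8.74576%.
Position = $349,830 / 0.0874576 = $3,999,995.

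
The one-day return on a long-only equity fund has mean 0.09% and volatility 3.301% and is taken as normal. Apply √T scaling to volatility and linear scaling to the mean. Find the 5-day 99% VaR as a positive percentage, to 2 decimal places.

At 99%, z = 2.326.
σ_{5d} = 3.301% × √5 = 7.381%; μ_{5d} = 5 × 0.09% = 0.450%.
VaR = −(0.450%) + 2.326 × 7.381% = 16.718%.

16.72%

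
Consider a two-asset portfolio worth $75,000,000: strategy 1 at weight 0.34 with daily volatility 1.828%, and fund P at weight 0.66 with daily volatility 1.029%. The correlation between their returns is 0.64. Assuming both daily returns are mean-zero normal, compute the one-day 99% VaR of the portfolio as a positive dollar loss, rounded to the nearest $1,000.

$2,055,000

σ_p² = 0.34²·1.828² + 0.66²·1.029² + 2·0.64·0.34·0.66·1.828·1.029 = 1.3878 (%²).
σ_p = √1.3878 = 1.178%.
At 99%, z = 2.326.
VaR = 2.326 × 1.178% = 2.740%; on $75,000,000 that is $2,055,000.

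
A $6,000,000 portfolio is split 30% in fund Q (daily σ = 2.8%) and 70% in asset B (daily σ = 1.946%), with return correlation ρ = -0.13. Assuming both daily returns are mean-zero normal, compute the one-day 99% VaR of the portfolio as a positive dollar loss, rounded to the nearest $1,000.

$210,000

σ_p² = 0.3²·2.8² + 0.7²·1.946² + 2·-0.13·0.3·0.7·2.8·1.946 = 2.2637 (%²).
σ_p = √2.2637 = 1.505%.
At 99%, z = 2.326.
VaR = 2.326 × 1.505% = 3.501%; on $6,000,000 that is $210,060.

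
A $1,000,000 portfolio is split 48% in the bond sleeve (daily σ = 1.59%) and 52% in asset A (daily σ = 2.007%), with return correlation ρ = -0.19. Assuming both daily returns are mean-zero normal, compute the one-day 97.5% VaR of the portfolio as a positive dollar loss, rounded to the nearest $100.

$22,900

σ_p² = 0.48²·1.59² + 0.52²·2.007² + 2·-0.19·0.48·0.52·1.59·2.007 = 1.3690 (%²).
σ_p = √1.3690 = 1.170%.
At 97.5%, z = 1.960.
VaR = 1.960 × 1.170% = 2.293%; on $1,000,000 that is $22,930.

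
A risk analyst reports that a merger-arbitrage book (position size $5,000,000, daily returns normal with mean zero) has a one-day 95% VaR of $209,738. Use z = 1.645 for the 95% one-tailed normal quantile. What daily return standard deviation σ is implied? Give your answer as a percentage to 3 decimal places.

2.550%

VaR as a fraction: $209,738 / $5,000,000 = 4.195%.
σ = VaR / z = 4.195% / 1.645 = 2.550%.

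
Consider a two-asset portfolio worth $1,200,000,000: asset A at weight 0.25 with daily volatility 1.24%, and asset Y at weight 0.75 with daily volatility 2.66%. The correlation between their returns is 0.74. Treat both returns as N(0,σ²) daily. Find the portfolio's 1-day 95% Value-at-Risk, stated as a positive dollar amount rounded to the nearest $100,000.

$44,100,000

σ_p² = 0.25²·1.24² + 0.75²·2.66² + 2·0.74·0.25·0.75·1.24·2.66 = 4.9914 (%²).
σ_p = √4.9914 = 2.234%.
At 95%, z = 1.645.
VaR = 1.645 × 2.234% = 3.675%; on $1,200,000,000 that is $44,100,000.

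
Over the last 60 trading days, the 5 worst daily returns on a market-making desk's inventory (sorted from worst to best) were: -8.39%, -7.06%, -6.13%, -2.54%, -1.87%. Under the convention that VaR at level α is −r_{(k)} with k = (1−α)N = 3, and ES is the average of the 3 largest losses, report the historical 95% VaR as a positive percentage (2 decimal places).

6.13%

k = 3; the 3rd lowest return is -6.13%, so VaR = 6.13%.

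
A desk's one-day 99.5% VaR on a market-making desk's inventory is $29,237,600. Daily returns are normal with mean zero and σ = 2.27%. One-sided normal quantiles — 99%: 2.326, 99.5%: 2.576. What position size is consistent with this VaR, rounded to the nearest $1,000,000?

VaR as a fraction of value: z·σ = 2.576 × 2.27% = 5.84752%.
Position = $29,237,600 / 0.0584752 = $500,000,000.

$500,000,000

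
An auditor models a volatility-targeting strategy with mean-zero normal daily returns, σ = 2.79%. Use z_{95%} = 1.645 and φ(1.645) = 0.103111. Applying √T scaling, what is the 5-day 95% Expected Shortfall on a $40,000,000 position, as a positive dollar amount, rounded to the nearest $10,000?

σ_{5d} = 2.79% × √5 = 6.239%.
ES multiplier = φ(z)/(1−α) = 0.103111/0.05 = 2.062.
ES = 6.239% × 2.062 = 12.865%; on $40,000,000: $5,146,000.

$5,150,000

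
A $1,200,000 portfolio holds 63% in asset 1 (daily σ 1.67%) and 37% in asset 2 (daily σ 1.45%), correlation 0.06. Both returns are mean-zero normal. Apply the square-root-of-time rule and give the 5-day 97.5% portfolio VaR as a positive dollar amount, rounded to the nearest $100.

σ_p = √(0.63²·1.67² + 0.37²·1.45² + 2·0.06·0.63·0.37·1.67·1.45) = 1.209%.
σ_{5d} = 1.209% × √5 = 2.703%.
z(97.5%) = 1.960.
VaR = 1.960 × 2.703% = 5.298%; on $1,200,000 that is $63,576.

$63,600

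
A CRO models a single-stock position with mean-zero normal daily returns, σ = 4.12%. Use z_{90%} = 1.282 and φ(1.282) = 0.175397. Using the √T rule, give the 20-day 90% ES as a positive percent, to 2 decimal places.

σ_{20d} = 4.12% × √20 = 18.425%.
ES multiplier = φ(z)/(1−α) = 0.175397/0.1 = 1.754.
ES = 18.425% × 1.754 = 32.317%.

32.32%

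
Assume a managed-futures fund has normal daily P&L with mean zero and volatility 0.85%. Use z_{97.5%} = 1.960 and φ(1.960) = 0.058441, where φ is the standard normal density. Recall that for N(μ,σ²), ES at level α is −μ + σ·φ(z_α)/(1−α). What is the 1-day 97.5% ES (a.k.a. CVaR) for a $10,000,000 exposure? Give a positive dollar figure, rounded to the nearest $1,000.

$199,000

Tail multiplier: φ(z)/(1−α) = 0.058441 / 0.025 = 2.338.
ES = 0.85% × 2.338 = 1.987%.
On $10,000,000: 0.01987 × $10,000,000 = $198,700.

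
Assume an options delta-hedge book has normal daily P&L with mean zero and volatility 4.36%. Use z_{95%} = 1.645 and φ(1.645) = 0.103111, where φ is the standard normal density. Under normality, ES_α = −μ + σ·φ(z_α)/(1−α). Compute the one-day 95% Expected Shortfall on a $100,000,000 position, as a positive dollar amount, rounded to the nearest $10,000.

$8,990,000

Tail multiplier: φ(z)/(1−α) = 0.103111 / 0.05 = 2.062.
ES = 4.36% × 2.062 = 8.990%.
On $100,000,000: 0.08990 × $100,000,000 = $8,990,000.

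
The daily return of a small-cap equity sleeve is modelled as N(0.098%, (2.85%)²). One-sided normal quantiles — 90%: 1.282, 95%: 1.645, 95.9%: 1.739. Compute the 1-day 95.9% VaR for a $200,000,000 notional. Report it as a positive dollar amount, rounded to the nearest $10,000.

VaR = −μ + z·σ = −(0.098%) + 1.739 × 2.85% = 4.858%.
On $200,000,000: 0.04858 × $200,000,000 = $9,716,000.

$9,720,000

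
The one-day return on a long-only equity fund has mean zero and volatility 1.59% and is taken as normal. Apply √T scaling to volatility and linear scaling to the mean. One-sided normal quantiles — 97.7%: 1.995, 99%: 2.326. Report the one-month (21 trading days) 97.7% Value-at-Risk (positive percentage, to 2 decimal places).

14.54%

σ_{21d} = 1.59% × √21 = 7.286%.
VaR = 1.995 × 7.286% = 14.536%.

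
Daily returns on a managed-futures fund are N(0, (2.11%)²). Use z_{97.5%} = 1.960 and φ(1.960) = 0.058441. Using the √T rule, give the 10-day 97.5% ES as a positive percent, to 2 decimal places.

15.60%

σ_{10d} = 2.11% × √10 = 6.672%.
ES multiplier = φ(z)/(1−α) = 0.058441/0.025 = 2.338.
ES = 6.672% × 2.338 = 15.599%.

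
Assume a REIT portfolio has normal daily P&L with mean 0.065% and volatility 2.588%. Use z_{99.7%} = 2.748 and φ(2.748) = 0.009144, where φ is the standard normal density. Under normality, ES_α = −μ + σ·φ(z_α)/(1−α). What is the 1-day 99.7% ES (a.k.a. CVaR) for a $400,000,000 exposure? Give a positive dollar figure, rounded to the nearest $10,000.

$31,290,000

Tail multiplier: φ(z)/(1−α) = 0.009144 / 0.003 = 3.048.
ES = −(0.065%) + 2.588% × 3.048 = 7.823%.
On $400,000,000: 0.07823 × $400,000,000 = $31,292,000.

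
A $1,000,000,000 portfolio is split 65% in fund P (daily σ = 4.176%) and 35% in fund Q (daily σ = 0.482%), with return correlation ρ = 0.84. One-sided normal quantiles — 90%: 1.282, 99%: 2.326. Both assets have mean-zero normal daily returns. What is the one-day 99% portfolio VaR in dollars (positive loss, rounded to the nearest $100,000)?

$66,500,000

σ_p² = 0.65²·4.176² + 0.35²·0.482² + 2·0.84·0.65·0.35·4.176·0.482 = 8.1657 (%²).
σ_p = √8.1657 = 2.858%.
VaR = 2.326 × 2.858% = 6.648%; on $1,000,000,000 that is $66,480,000.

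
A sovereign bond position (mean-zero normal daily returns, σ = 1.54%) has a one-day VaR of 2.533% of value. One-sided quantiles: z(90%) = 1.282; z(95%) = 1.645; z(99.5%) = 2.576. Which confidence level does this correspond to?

Implied z = VaR/σ = 2.533 / 1.54 = 1.645.
This matches z(95%) = 1.645.

95%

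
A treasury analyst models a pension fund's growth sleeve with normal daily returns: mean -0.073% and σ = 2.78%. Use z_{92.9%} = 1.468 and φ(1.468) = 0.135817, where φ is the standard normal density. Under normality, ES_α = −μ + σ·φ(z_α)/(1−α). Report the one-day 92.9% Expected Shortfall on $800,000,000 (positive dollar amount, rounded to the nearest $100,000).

$43,100,000

Tail multiplier: φ(z)/(1−α) = 0.135817 / 0.071 = 1.913.
ES = −(-0.073%) + 2.78% × 1.913 = 5.391%.
On $800,000,000: 0.05391 × $800,000,000 = $43,128,000.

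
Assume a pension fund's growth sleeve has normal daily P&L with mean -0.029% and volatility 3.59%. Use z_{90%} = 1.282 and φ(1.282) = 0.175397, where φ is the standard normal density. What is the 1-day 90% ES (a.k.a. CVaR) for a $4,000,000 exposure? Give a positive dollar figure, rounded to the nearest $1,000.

$253,000

Tail multiplier: φ(z)/(1−α) = 0.175397 / 0.1 = 1.754.
ES = −(-0.029%) + 3.59% × 1.754 = 6.326%.
On $4,000,000: 0.06326 × $4,000,000 = $253,040.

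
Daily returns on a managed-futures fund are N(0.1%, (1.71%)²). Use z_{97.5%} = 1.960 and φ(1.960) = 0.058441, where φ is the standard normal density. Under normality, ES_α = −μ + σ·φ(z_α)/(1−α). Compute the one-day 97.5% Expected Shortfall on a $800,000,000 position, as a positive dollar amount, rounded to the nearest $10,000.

Tail multiplier: φ(z)/(1−α) = 0.058441 / 0.025 = 2.338.
ES = −(0.1%) + 1.71% × 2.338 = 3.898%.
On $800,000,000: 0.03898 × $800,000,000 = $31,184,000.

$31,180,000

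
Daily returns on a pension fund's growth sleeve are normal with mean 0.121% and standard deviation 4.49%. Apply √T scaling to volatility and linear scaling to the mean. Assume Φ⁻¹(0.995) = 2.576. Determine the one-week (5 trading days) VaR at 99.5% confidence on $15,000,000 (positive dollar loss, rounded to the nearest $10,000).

$3,790,000

σ_{5d} = 4.49% × √5 = 10.040%; μ_{5d} = 5 × 0.121% = 0.605%.
VaR = −(0.605%) + 2.576 × 10.040% = 25.258%.
On $15,000,000: 0.25258 × $15,000,000 = $3,788,700.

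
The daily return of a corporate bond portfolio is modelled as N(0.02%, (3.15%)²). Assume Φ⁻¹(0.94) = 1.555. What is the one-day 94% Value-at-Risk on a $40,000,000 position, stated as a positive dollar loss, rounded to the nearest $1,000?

VaR = −μ + z·σ = −(0.02%) + 1.555 × 3.15% = 4.878%.
On $40,000,000: 0.04878 × $40,000,000 = $1,951,200.

$1,951,000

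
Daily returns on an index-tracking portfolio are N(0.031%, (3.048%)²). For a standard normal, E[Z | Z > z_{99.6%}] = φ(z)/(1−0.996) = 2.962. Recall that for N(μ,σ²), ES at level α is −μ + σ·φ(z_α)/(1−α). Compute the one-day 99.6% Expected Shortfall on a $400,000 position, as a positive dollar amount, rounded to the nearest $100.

ES = −(0.031%) + 3.048% × 2.962 = 8.997%.
On $400,000: 0.08997 × $400,000 = $35,988.

$36,000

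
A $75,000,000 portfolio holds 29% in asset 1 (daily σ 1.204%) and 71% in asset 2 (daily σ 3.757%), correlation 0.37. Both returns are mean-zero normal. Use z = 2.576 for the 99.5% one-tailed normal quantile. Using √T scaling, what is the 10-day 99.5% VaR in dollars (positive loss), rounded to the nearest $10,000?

σ_p = √(0.29²·1.204² + 0.71²·3.757² + 2·0.37·0.29·0.71·1.204·3.757) = 2.815%.
σ_{10d} = 2.815% × √10 = 8.902%.
VaR = 2.576 × 8.902% = 22.932%; on $75,000,000 that is $17,199,000.

$17,200,000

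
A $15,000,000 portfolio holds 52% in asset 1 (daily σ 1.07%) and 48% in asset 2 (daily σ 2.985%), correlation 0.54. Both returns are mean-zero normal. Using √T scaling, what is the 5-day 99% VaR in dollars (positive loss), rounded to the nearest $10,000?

$1,400,000

σ_p = √(0.52²·1.07² + 0.48²·2.985² + 2·0.54·0.52·0.48·1.07·2.985) = 1.795%.
σ_{5d} = 1.795% × √5 = 4.014%.
z(99%) = 2.326.
VaR = 2.326 × 4.014% = 9.337%; on $15,000,000 that is $1,400,550.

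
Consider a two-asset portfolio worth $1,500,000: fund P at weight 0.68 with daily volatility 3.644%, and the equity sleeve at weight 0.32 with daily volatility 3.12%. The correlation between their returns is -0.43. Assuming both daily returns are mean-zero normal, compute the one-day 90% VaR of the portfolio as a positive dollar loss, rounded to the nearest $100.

σ_p² = 0.68²·3.644² + 0.32²·3.12² + 2·-0.43·0.68·0.32·3.644·3.12 = 5.0093 (%²).
σ_p = √5.0093 = 2.238%.
At 90%, z = 1.282.
VaR = 1.282 × 2.238% = 2.869%; on $1,500,000 that is $43,035.

$43,000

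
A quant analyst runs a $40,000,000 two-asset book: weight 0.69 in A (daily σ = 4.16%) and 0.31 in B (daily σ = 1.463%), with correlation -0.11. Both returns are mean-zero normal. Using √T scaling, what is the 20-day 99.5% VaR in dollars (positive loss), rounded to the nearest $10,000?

σ_p = √(0.69²·4.16² + 0.31²·1.463² + 2·-0.11·0.69·0.31·4.16·1.463) = 2.856%.
σ_{20d} = 2.856% × √20 = 12.772%.
z(99.5%) = 2.576.
VaR = 2.576 × 12.772% = 32.901%; on $40,000,000 that is $13,160,400.

$13,160,000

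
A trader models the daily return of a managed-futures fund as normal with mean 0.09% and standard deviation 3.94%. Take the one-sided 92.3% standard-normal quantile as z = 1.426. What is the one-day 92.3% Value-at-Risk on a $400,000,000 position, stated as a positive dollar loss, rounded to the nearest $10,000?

VaR = −μ + z·σ = −(0.09%) + 1.426 × 3.94% = 5.528%.
On $400,000,000: 0.05528 × $400,000,000 = $22,112,000.

$22,110,000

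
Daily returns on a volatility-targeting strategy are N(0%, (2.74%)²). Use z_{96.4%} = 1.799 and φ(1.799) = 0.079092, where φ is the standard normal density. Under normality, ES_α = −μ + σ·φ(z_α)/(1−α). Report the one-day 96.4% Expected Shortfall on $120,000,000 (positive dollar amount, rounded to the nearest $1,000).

Tail multiplier: φ(z)/(1−α) = 0.079092 / 0.036 = 2.197.
ES = 2.74% × 2.197 = 6.020%.
On $120,000,000: 0.06020 × $120,000,000 = $7,224,000.

$7,224,000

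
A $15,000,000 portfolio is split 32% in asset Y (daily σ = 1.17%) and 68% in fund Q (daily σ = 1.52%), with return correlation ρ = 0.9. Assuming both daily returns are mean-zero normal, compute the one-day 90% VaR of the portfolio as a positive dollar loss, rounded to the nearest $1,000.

σ_p² = 0.32²·1.17² + 0.68²·1.52² + 2·0.9·0.32·0.68·1.17·1.52 = 1.9051 (%²).
σ_p = √1.9051 = 1.380%.
At 90%, z = 1.282.
VaR = 1.282 × 1.380% = 1.769%; on $15,000,000 that is $265,350.

$265,000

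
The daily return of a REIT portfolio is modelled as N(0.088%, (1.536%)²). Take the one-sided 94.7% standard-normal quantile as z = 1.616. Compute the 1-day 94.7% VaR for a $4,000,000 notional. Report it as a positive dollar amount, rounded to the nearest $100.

$95,800

VaR = −μ + z·σ = −(0.088%) + 1.616 × 1.536% = 2.394%.
On $4,000,000: 0.02394 × $4,000,000 = $95,760.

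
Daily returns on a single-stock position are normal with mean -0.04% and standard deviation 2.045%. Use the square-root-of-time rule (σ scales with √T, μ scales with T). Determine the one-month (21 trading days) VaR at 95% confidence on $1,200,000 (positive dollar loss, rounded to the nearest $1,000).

$195,000

At 95%, z = 1.645.
σ_{21d} = 2.045% × √21 = 9.371%; μ_{21d} = 21 × -0.04% = -0.840%.
VaR = −(-0.840%) + 1.645 × 9.371% = 16.255%.
On $1,200,000: 0.16255 × $1,200,000 = $195,060.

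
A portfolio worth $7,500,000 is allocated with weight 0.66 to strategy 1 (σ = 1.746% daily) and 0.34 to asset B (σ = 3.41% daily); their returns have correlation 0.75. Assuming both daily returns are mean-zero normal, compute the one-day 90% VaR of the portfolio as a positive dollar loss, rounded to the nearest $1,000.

$208,000

σ_p² = 0.66²·1.746² + 0.34²·3.41² + 2·0.75·0.66·0.34·1.746·3.41 = 4.6762 (%²).
σ_p = √4.6762 = 2.162%.
At 90%, z = 1.282.
VaR = 1.282 × 2.162% = 2.772%; on $7,500,000 that is $207,900.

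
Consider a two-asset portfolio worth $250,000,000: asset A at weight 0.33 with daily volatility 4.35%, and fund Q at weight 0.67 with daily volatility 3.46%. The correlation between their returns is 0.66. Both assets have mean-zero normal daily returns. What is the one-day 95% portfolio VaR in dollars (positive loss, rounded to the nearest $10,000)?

σ_p² = 0.33²·4.35² + 0.67²·3.46² + 2·0.66·0.33·0.67·4.35·3.46 = 11.8274 (%²).
σ_p = √11.8274 = 3.439%.
At 95%, z = 1.645.
VaR = 1.645 × 3.439% = 5.657%; on $250,000,000 that is $14,142,500.

$14,140,000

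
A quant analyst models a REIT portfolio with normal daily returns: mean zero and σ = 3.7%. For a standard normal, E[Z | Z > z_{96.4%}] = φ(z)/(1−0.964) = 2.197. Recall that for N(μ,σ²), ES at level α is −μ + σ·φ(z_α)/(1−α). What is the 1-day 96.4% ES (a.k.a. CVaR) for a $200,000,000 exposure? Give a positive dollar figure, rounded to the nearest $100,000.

$16,300,000

ES = 3.7% × 2.197 = 8.129%.
On $200,000,000: 0.08129 × $200,000,000 = $16,258,000.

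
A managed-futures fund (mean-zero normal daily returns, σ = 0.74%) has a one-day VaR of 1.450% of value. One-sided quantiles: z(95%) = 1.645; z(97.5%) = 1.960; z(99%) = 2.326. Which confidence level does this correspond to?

97.5%

Implied z = VaR/σ = 1.450 / 0.74 = 1.959.
This matches z(97.5%) = 1.960.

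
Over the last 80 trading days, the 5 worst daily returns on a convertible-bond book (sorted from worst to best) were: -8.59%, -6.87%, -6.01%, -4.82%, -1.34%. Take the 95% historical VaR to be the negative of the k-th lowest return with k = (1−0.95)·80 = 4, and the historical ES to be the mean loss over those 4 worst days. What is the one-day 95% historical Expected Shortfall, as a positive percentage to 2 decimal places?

6.57%

The 4 worst returns sum to -26.29%.
ES = −(-26.29%) / 4 = 6.5725% ≈ 6.57%.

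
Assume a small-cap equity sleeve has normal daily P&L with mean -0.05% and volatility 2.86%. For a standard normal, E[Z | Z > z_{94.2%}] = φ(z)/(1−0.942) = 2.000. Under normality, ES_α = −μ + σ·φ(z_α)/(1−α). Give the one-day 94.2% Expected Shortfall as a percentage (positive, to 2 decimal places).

5.77%

ES = −(-0.05%) + 2.86% × 2.000 = 5.770%.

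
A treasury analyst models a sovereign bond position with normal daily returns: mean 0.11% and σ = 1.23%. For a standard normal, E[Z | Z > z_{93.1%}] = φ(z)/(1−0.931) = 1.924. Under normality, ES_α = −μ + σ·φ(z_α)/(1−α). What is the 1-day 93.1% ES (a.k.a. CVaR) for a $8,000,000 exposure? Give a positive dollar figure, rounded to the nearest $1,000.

ES = −(0.11%) + 1.23% × 1.924 = 2.257%.
On $8,000,000: 0.02257 × $8,000,000 = $180,560.

$181,000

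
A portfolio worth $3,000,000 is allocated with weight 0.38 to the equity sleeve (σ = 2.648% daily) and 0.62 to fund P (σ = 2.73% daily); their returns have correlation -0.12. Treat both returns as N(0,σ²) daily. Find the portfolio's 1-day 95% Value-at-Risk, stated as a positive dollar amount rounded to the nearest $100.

σ_p² = 0.38²·2.648² + 0.62²·2.73² + 2·-0.12·0.38·0.62·2.648·2.73 = 3.4687 (%²).
σ_p = √3.4687 = 1.862%.
At 95%, z = 1.645.
VaR = 1.645 × 1.862% = 3.063%; on $3,000,000 that is $91,890.

$91,900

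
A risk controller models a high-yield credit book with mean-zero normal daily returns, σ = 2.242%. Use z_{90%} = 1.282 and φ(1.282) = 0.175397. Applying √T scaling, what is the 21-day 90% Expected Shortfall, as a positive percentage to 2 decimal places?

18.02%

σ_{21d} = 2.242% × √21 = 10.274%.
ES multiplier = φ(z)/(1−α) = 0.175397/0.1 = 1.754.
ES = 10.274% × 1.754 = 18.021%.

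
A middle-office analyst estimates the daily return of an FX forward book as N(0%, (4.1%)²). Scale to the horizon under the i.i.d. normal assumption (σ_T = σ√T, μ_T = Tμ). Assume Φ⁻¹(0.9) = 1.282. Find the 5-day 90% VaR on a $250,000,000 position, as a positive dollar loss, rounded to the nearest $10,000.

$29,380,000

σ_{5d} = 4.1% × √5 = 9.168%.
VaR = 1.282 × 9.168% = 11.753%.
On $250,000,000: 0.11753 × $250,000,000 = $29,382,500.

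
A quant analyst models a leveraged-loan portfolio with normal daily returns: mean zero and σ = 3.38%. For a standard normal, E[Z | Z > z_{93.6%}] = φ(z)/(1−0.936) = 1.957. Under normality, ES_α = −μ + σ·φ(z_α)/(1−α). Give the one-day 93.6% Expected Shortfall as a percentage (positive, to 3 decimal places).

ES = 3.38% × 1.957 = 6.615%.

6.615%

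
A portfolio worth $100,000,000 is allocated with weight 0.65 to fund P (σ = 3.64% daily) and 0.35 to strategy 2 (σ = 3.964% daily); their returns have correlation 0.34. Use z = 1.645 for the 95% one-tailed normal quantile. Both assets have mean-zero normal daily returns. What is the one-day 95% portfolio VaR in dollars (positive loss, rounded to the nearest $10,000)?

$5,140,000

σ_p² = 0.65²·3.64² + 0.35²·3.964² + 2·0.34·0.65·0.35·3.64·3.964 = 9.7550 (%²).
σ_p = √9.7550 = 3.123%.
VaR = 1.645 × 3.123% = 5.137%; on $100,000,000 that is $5,137,000.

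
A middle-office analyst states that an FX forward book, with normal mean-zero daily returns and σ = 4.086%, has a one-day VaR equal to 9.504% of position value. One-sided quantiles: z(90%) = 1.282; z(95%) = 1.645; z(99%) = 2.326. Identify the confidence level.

Implied z = VaR/σ = 9.504 / 4.086 = 2.326.
This matches z(99%) = 2.326.

99%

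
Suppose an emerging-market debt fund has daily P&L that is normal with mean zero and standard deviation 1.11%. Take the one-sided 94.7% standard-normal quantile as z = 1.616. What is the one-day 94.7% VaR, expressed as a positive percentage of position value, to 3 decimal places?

VaR = z·σ = 1.616 × 1.11% = 1.794%.

1.794%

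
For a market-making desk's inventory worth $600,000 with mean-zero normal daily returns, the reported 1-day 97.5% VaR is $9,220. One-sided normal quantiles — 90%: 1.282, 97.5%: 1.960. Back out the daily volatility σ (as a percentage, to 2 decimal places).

0.78%

VaR as a fraction: $9,220 / $600,000 = 1.537%.
σ = VaR / z = 1.537% / 1.960 = 0.784%.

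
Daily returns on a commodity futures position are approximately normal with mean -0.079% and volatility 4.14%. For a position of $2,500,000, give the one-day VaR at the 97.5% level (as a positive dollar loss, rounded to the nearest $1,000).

$205,000

At 97.5% one-sided, z = 1.960.
VaR = −μ + z·σ = −(-0.079%) + 1.960 × 4.14% = 8.193%.
On $2,500,000: 0.08193 × $2,500,000 = $204,825.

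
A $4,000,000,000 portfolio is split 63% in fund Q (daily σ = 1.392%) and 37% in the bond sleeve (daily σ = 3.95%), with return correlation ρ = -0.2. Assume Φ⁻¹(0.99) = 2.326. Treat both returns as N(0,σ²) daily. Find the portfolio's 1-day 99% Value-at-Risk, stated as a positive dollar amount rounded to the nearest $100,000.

$143,900,000

σ_p² = 0.63²·1.392² + 0.37²·3.95² + 2·-0.2·0.63·0.37·1.392·3.95 = 2.3924 (%²).
σ_p = √2.3924 = 1.547%.
VaR = 2.326 × 1.547% = 3.598%; on $4,000,000,000 that is $143,920,000.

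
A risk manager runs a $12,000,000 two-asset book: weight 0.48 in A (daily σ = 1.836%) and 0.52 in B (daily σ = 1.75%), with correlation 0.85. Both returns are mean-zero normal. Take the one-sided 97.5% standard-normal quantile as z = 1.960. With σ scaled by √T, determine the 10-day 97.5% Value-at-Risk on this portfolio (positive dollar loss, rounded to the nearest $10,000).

$1,280,000

σ_p = √(0.48²·1.836² + 0.52²·1.75² + 2·0.85·0.48·0.52·1.836·1.75) = 1.723%.
σ_{10d} = 1.723% × √10 = 5.449%.
VaR = 1.960 × 5.449% = 10.680%; on $12,000,000 that is $1,281,600.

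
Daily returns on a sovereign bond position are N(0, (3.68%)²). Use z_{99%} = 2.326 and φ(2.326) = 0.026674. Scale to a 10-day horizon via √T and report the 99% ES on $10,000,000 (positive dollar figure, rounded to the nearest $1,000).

σ_{10d} = 3.68% × √10 = 11.637%.
ES multiplier = φ(z)/(1−α) = 0.026674/0.01 = 2.667.
ES = 11.637% × 2.667 = 31.036%; on $10,000,000: $3,103,600.

$3,104,000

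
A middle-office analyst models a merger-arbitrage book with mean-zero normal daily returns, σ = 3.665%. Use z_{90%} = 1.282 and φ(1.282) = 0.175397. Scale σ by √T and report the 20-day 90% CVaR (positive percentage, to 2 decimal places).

28.75%

σ_{20d} = 3.665% × √20 = 16.390%.
ES multiplier = φ(z)/(1−α) = 0.175397/0.1 = 1.754.
ES = 16.390% × 1.754 = 28.748%.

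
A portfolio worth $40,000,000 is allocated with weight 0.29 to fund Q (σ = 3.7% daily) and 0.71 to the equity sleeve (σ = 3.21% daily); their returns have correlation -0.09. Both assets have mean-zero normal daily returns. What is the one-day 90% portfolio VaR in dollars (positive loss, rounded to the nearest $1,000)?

$1,246,000

σ_p² = 0.29²·3.7² + 0.71²·3.21² + 2·-0.09·0.29·0.71·3.7·3.21 = 5.9054 (%²).
σ_p = √5.9054 = 2.430%.
At 90%, z = 1.282.
VaR = 1.282 × 2.430% = 3.115%; on $40,000,000 that is $1,246,000.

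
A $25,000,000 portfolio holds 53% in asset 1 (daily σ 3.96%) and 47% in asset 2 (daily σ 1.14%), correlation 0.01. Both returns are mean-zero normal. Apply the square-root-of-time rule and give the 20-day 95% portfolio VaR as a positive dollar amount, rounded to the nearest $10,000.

$3,990,000

σ_p = √(0.53²·3.96² + 0.47²·1.14² + 2·0.01·0.53·0.47·3.96·1.14) = 2.171%.
σ_{20d} = 2.171% × √20 = 9.709%.
z(95%) = 1.645.
VaR = 1.645 × 9.709% = 15.971%; on $25,000,000 that is $3,992,750.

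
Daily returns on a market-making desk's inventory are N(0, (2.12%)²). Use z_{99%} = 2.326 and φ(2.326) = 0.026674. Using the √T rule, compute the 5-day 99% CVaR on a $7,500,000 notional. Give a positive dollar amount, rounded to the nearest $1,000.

σ_{5d} = 2.12% × √5 = 4.740%.
ES multiplier = φ(z)/(1−α) = 0.026674/0.01 = 2.667.
ES = 4.740% × 2.667 = 12.642%; on $7,500,000: $948,150.

$948,000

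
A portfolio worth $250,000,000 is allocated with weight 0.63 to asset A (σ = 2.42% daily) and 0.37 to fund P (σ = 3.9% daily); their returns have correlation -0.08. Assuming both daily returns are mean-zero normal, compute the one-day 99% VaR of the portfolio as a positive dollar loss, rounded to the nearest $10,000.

$11,710,000

σ_p² = 0.63²·2.42² + 0.37²·3.9² + 2·-0.08·0.63·0.37·2.42·3.9 = 4.0547 (%²).
σ_p = √4.0547 = 2.014%.
At 99%, z = 2.326.
VaR = 2.326 × 2.014% = 4.685%; on $250,000,000 that is $11,712,500.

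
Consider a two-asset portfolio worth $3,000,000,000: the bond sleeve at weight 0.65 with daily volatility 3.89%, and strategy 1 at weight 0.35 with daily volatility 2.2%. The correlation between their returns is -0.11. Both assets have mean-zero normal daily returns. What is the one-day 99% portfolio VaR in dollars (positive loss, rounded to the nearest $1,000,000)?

σ_p² = 0.65²·3.89² + 0.35²·2.2² + 2·-0.11·0.65·0.35·3.89·2.2 = 6.5579 (%²).
σ_p = √6.5579 = 2.561%.
At 99%, z = 2.326.
VaR = 2.326 × 2.561% = 5.957%; on $3,000,000,000 that is $178,710,000.

$179,000,000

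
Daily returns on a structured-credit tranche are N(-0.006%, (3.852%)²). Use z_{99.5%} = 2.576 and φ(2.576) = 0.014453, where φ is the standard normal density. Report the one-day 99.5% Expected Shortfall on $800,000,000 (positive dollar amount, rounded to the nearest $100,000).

Tail multiplier: φ(z)/(1−α) = 0.014453 / 0.005 = 2.891.
ES = −(-0.006%) + 3.852% × 2.891 = 11.142%.
On $800,000,000: 0.11142 × $800,000,000 = $89,136,000.

$89,100,000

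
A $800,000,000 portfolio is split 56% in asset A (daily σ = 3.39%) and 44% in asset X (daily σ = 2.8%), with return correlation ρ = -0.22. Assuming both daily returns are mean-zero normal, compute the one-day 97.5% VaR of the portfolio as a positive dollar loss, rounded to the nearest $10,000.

σ_p² = 0.56²·3.39² + 0.44²·2.8² + 2·-0.22·0.56·0.44·3.39·2.8 = 4.0927 (%²).
σ_p = √4.0927 = 2.023%.
At 97.5%, z = 1.960.
VaR = 1.960 × 2.023% = 3.965%; on $800,000,000 that is $31,720,000.

$31,720,000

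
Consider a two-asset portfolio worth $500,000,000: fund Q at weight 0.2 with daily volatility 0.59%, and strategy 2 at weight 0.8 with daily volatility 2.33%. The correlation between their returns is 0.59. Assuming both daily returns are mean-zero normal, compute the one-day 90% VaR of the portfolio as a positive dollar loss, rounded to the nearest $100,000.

σ_p² = 0.2²·0.59² + 0.8²·2.33² + 2·0.59·0.2·0.8·0.59·2.33 = 3.7480 (%²).
σ_p = √3.7480 = 1.936%.
At 90%, z = 1.282.
VaR = 1.282 × 1.936% = 2.482%; on $500,000,000 that is $12,410,000.

$12,400,000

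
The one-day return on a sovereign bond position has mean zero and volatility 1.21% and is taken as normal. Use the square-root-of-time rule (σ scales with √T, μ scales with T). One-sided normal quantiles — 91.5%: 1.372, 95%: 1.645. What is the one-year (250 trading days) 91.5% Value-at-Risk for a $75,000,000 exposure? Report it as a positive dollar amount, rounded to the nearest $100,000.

σ_{250d} = 1.21% × √250 = 19.132%.
VaR = 1.372 × 19.132% = 26.249%.
On $75,000,000: 0.26249 × $75,000,000 = $19,686,750.

$19,700,000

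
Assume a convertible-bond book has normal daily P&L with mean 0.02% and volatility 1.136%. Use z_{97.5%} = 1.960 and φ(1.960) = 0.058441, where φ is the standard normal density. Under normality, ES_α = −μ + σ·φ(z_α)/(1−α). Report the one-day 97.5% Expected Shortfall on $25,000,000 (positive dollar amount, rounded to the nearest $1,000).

$659,000

Tail multiplier: φ(z)/(1−α) = 0.058441 / 0.025 = 2.338.
ES = −(0.02%) + 1.136% × 2.338 = 2.636%.
On $25,000,000: 0.02636 × $25,000,000 = $659,000.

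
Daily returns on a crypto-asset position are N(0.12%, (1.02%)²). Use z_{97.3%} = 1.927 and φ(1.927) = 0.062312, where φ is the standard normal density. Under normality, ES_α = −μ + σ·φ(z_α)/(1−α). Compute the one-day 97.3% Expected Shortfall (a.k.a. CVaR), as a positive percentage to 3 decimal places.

Tail multiplier: φ(z)/(1−α) = 0.062312 / 0.027 = 2.308.
ES = −(0.12%) + 1.02% × 2.308 = 2.234%.

2.234%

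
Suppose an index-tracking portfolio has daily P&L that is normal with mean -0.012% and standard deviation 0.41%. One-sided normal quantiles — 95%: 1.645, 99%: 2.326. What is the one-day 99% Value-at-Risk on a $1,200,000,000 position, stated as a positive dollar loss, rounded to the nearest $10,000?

VaR = −μ + z·σ = −(-0.012%) + 2.326 × 0.41% = 0.966%.
On $1,200,000,000: 0.00966 × $1,200,000,000 = $11,592,000.

$11,590,000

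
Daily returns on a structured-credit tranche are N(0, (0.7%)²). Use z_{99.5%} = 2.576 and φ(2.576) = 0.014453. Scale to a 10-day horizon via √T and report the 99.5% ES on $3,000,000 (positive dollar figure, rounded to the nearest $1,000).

$192,000

σ_{10d} = 0.7% × √10 = 2.214%.
ES multiplier = φ(z)/(1−α) = 0.014453/0.005 = 2.891.
ES = 2.214% × 2.891 = 6.401%; on $3,000,000: $192,030.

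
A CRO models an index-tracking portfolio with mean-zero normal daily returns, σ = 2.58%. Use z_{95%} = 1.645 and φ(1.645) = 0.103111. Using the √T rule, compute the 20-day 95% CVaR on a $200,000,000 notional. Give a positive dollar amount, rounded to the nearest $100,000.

$47,600,000

σ_{20d} = 2.58% × √20 = 11.538%.
ES multiplier = φ(z)/(1−α) = 0.103111/0.05 = 2.062.
ES = 11.538% × 2.062 = 23.791%; on $200,000,000: $47,582,000.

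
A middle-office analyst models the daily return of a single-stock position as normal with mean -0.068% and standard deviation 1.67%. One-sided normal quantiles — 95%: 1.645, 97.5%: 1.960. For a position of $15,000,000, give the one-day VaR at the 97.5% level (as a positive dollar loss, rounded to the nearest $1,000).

$501,000

VaR = −μ + z·σ = −(-0.068%) + 1.960 × 1.67% = 3.341%.
On $15,000,000: 0.03341 × $15,000,000 = $501,150.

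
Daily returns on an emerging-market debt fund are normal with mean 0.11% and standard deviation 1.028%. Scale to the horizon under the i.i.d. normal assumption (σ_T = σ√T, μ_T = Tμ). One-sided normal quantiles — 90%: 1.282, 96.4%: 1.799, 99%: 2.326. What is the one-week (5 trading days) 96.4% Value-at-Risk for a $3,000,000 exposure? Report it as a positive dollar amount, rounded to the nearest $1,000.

σ_{5d} = 1.028% × √5 = 2.299%; μ_{5d} = 5 × 0.11% = 0.550%.
VaR = −(0.550%) + 1.799 × 2.299% = 3.586%.
On $3,000,000: 0.03586 × $3,000,000 = $107,580.

$108,000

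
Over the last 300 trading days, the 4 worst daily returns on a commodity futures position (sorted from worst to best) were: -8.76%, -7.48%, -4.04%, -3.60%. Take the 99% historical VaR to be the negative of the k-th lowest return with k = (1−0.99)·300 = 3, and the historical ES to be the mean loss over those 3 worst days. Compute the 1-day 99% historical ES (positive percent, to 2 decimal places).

6.76%

The 3 worst returns sum to -20.28%.
ES = −(-20.28%) / 3 = 6.76%.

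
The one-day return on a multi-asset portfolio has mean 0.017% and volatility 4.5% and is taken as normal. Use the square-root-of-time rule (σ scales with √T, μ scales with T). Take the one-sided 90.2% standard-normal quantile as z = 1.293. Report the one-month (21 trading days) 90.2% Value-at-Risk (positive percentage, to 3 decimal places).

26.307%

σ_{21d} = 4.5% × √21 = 20.622%; μ_{21d} = 21 × 0.017% = 0.357%.
VaR = −(0.357%) + 1.293 × 20.622% = 26.307%.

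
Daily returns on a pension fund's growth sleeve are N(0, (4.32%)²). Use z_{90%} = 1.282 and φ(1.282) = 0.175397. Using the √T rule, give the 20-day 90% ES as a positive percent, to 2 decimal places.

33.89%

σ_{20d} = 4.32% × √20 = 19.320%.
ES multiplier = φ(z)/(1−α) = 0.175397/0.1 = 1.754.
ES = 19.320% × 1.754 = 33.887%.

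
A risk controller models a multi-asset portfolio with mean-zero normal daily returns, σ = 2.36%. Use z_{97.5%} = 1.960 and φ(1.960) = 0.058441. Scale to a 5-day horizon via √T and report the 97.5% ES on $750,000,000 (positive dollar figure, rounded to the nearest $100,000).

σ_{5d} = 2.36% × √5 = 5.277%.
ES multiplier = φ(z)/(1−α) = 0.058441/0.025 = 2.338.
ES = 5.277% × 2.338 = 12.338%; on $750,000,000: $92,535,000.

$92,500,000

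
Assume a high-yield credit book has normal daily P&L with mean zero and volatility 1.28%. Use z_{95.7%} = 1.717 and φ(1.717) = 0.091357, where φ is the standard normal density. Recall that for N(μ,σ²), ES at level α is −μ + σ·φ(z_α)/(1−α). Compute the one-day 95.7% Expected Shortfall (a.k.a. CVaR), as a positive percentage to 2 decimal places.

Tail multiplier: φ(z)/(1−α) = 0.091357 / 0.043 = 2.125.
ES = 1.28% × 2.125 = 2.720%.

2.72%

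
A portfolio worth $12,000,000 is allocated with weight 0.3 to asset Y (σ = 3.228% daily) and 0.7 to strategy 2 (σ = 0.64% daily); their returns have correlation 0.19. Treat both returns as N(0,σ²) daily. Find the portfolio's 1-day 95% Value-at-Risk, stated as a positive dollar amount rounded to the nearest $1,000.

σ_p² = 0.3²·3.228² + 0.7²·0.64² + 2·0.19·0.3·0.7·3.228·0.64 = 1.3034 (%²).
σ_p = √1.3034 = 1.142%.
At 95%, z = 1.645.
VaR = 1.645 × 1.142% = 1.879%; on $12,000,000 that is $225,480.

$225,000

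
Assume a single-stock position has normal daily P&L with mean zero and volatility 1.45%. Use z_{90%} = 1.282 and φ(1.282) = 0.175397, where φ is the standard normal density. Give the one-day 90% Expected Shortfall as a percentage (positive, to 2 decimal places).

Tail multiplier: φ(z)/(1−α) = 0.175397 / 0.1 = 1.754.
ES = 1.45% × 1.754 = 2.543%.

2.54%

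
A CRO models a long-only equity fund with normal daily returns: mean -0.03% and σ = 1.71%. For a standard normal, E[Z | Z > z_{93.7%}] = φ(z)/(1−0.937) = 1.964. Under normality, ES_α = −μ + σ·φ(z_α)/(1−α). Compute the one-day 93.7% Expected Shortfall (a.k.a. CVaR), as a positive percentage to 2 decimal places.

3.39%

ES = −(-0.03%) + 1.71% × 1.964 = 3.388%.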